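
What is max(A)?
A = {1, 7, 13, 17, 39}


Set A = {1, 7, 13, 17, 39}
Elements in ascending order: 1, 7, 13, 17, 39
The largest element is 39.

39


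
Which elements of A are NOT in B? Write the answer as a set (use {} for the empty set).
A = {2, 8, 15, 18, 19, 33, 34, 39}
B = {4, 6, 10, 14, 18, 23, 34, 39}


Set A = {2, 8, 15, 18, 19, 33, 34, 39}
Set B = {4, 6, 10, 14, 18, 23, 34, 39}
Check each element of A against B:
2 ∉ B (include), 8 ∉ B (include), 15 ∉ B (include), 18 ∈ B, 19 ∉ B (include), 33 ∉ B (include), 34 ∈ B, 39 ∈ B
Elements of A not in B: {2, 8, 15, 19, 33}

{2, 8, 15, 19, 33}


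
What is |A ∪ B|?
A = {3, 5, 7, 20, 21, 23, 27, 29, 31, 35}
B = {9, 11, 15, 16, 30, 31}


Set A = {3, 5, 7, 20, 21, 23, 27, 29, 31, 35}, |A| = 10
Set B = {9, 11, 15, 16, 30, 31}, |B| = 6
A ∩ B = {31}, |A ∩ B| = 1
|A ∪ B| = |A| + |B| - |A ∩ B| = 10 + 6 - 1 = 15

15


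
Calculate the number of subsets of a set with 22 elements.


The set has 22 elements.
The power set contains all possible subsets.
|P(A)| = 2^|A| = 2^22 = 4194304

4194304


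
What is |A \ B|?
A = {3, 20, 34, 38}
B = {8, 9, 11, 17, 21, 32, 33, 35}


Set A = {3, 20, 34, 38}
Set B = {8, 9, 11, 17, 21, 32, 33, 35}
A \ B = {3, 20, 34, 38}
|A \ B| = 4

4


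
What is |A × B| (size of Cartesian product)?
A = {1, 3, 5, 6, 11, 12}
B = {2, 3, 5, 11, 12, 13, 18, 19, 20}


Set A = {1, 3, 5, 6, 11, 12} has 6 elements.
Set B = {2, 3, 5, 11, 12, 13, 18, 19, 20} has 9 elements.
|A × B| = |A| × |B| = 6 × 9 = 54

54


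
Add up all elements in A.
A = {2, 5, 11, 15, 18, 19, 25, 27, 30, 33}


Set A = {2, 5, 11, 15, 18, 19, 25, 27, 30, 33}
Sum = 2 + 5 + 11 + 15 + 18 + 19 + 25 + 27 + 30 + 33 = 185

185


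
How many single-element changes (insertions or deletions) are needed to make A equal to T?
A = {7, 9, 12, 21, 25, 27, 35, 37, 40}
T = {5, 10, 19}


Set A = {7, 9, 12, 21, 25, 27, 35, 37, 40}
Set T = {5, 10, 19}
Elements to remove from A (in A, not in T): {7, 9, 12, 21, 25, 27, 35, 37, 40} → 9 removals
Elements to add to A (in T, not in A): {5, 10, 19} → 3 additions
Total edits = 9 + 3 = 12

12


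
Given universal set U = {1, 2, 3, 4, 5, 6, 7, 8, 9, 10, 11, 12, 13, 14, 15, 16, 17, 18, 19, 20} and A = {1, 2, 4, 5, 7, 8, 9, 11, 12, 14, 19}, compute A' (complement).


Universal set U = {1, 2, 3, 4, 5, 6, 7, 8, 9, 10, 11, 12, 13, 14, 15, 16, 17, 18, 19, 20}
Set A = {1, 2, 4, 5, 7, 8, 9, 11, 12, 14, 19}
A' = U \ A = elements in U but not in A
Checking each element of U:
1 (in A, exclude), 2 (in A, exclude), 3 (not in A, include), 4 (in A, exclude), 5 (in A, exclude), 6 (not in A, include), 7 (in A, exclude), 8 (in A, exclude), 9 (in A, exclude), 10 (not in A, include), 11 (in A, exclude), 12 (in A, exclude), 13 (not in A, include), 14 (in A, exclude), 15 (not in A, include), 16 (not in A, include), 17 (not in A, include), 18 (not in A, include), 19 (in A, exclude), 20 (not in A, include)
A' = {3, 6, 10, 13, 15, 16, 17, 18, 20}

{3, 6, 10, 13, 15, 16, 17, 18, 20}


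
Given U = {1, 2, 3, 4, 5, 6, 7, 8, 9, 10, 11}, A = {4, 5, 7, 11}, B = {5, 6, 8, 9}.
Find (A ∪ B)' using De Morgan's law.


U = {1, 2, 3, 4, 5, 6, 7, 8, 9, 10, 11}
A = {4, 5, 7, 11}, B = {5, 6, 8, 9}
A ∪ B = {4, 5, 6, 7, 8, 9, 11}
(A ∪ B)' = U \ (A ∪ B) = {1, 2, 3, 10}
Verification via A' ∩ B': A' = {1, 2, 3, 6, 8, 9, 10}, B' = {1, 2, 3, 4, 7, 10, 11}
A' ∩ B' = {1, 2, 3, 10} ✓

{1, 2, 3, 10}


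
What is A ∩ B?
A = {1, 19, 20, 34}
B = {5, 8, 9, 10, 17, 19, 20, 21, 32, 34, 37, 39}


Set A = {1, 19, 20, 34}
Set B = {5, 8, 9, 10, 17, 19, 20, 21, 32, 34, 37, 39}
A ∩ B includes only elements in both sets.
Check each element of A against B:
1 ✗, 19 ✓, 20 ✓, 34 ✓
A ∩ B = {19, 20, 34}

{19, 20, 34}


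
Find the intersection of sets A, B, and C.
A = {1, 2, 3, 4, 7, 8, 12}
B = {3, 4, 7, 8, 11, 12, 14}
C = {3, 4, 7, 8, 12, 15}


Set A = {1, 2, 3, 4, 7, 8, 12}
Set B = {3, 4, 7, 8, 11, 12, 14}
Set C = {3, 4, 7, 8, 12, 15}
First, A ∩ B = {3, 4, 7, 8, 12}
Then, (A ∩ B) ∩ C = {3, 4, 7, 8, 12}

{3, 4, 7, 8, 12}


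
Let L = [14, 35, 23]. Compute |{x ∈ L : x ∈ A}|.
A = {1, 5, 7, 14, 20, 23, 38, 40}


Set A = {1, 5, 7, 14, 20, 23, 38, 40}
Candidates: [14, 35, 23]
Check each candidate:
14 ∈ A, 35 ∉ A, 23 ∈ A
Count of candidates in A: 2

2


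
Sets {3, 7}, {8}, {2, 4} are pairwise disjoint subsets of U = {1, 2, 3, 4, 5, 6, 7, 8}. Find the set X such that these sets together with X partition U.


U = {1, 2, 3, 4, 5, 6, 7, 8}
Shown blocks: {3, 7}, {8}, {2, 4}
A partition's blocks are pairwise disjoint and cover U, so the missing block = U \ (union of shown blocks).
Union of shown blocks: {2, 3, 4, 7, 8}
Missing block = U \ (union) = {1, 5, 6}

{1, 5, 6}


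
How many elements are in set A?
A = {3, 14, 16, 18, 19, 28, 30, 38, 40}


Set A = {3, 14, 16, 18, 19, 28, 30, 38, 40}
Listing elements: 3, 14, 16, 18, 19, 28, 30, 38, 40
Counting: 9 elements
|A| = 9

9


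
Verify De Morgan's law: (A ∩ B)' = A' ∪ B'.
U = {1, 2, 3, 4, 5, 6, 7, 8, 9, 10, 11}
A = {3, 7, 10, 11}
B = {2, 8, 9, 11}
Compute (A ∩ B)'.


U = {1, 2, 3, 4, 5, 6, 7, 8, 9, 10, 11}
A = {3, 7, 10, 11}, B = {2, 8, 9, 11}
A ∩ B = {11}
(A ∩ B)' = U \ (A ∩ B) = {1, 2, 3, 4, 5, 6, 7, 8, 9, 10}
Verification via A' ∪ B': A' = {1, 2, 4, 5, 6, 8, 9}, B' = {1, 3, 4, 5, 6, 7, 10}
A' ∪ B' = {1, 2, 3, 4, 5, 6, 7, 8, 9, 10} ✓

{1, 2, 3, 4, 5, 6, 7, 8, 9, 10}


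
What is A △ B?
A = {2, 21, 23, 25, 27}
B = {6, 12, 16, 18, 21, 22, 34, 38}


Set A = {2, 21, 23, 25, 27}
Set B = {6, 12, 16, 18, 21, 22, 34, 38}
A △ B = (A \ B) ∪ (B \ A)
Elements in A but not B: {2, 23, 25, 27}
Elements in B but not A: {6, 12, 16, 18, 22, 34, 38}
A △ B = {2, 6, 12, 16, 18, 22, 23, 25, 27, 34, 38}

{2, 6, 12, 16, 18, 22, 23, 25, 27, 34, 38}


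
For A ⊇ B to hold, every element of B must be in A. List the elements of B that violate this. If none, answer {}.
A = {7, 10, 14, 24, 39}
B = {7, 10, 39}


Set A = {7, 10, 14, 24, 39}
Set B = {7, 10, 39}
Check each element of B against A:
7 ∈ A, 10 ∈ A, 39 ∈ A
Elements of B not in A: {}

{}


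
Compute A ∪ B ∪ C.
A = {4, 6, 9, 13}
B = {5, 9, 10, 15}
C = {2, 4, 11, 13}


Set A = {4, 6, 9, 13}
Set B = {5, 9, 10, 15}
Set C = {2, 4, 11, 13}
First, A ∪ B = {4, 5, 6, 9, 10, 13, 15}
Then, (A ∪ B) ∪ C = {2, 4, 5, 6, 9, 10, 11, 13, 15}

{2, 4, 5, 6, 9, 10, 11, 13, 15}


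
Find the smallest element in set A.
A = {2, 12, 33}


Set A = {2, 12, 33}
Elements in ascending order: 2, 12, 33
The smallest element is 2.

2


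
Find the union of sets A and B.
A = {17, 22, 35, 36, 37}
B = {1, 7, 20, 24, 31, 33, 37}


Set A = {17, 22, 35, 36, 37}
Set B = {1, 7, 20, 24, 31, 33, 37}
A ∪ B includes all elements in either set.
Elements from A: {17, 22, 35, 36, 37}
Elements from B not already included: {1, 7, 20, 24, 31, 33}
A ∪ B = {1, 7, 17, 20, 22, 24, 31, 33, 35, 36, 37}

{1, 7, 17, 20, 22, 24, 31, 33, 35, 36, 37}


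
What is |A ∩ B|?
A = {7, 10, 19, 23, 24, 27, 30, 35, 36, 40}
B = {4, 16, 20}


Set A = {7, 10, 19, 23, 24, 27, 30, 35, 36, 40}
Set B = {4, 16, 20}
A ∩ B = {}
|A ∩ B| = 0

0


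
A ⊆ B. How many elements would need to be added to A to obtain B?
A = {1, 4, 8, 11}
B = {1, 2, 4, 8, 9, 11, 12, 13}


Set A = {1, 4, 8, 11}, |A| = 4
Set B = {1, 2, 4, 8, 9, 11, 12, 13}, |B| = 8
Since A ⊆ B: B \ A = {2, 9, 12, 13}
|B| - |A| = 8 - 4 = 4

4


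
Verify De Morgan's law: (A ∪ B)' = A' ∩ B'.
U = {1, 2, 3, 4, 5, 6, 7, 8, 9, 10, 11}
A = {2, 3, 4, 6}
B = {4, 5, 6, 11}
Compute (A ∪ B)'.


U = {1, 2, 3, 4, 5, 6, 7, 8, 9, 10, 11}
A = {2, 3, 4, 6}, B = {4, 5, 6, 11}
A ∪ B = {2, 3, 4, 5, 6, 11}
(A ∪ B)' = U \ (A ∪ B) = {1, 7, 8, 9, 10}
Verification via A' ∩ B': A' = {1, 5, 7, 8, 9, 10, 11}, B' = {1, 2, 3, 7, 8, 9, 10}
A' ∩ B' = {1, 7, 8, 9, 10} ✓

{1, 7, 8, 9, 10}


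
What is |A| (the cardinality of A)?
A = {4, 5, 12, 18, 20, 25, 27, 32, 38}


Set A = {4, 5, 12, 18, 20, 25, 27, 32, 38}
Listing elements: 4, 5, 12, 18, 20, 25, 27, 32, 38
Counting: 9 elements
|A| = 9

9


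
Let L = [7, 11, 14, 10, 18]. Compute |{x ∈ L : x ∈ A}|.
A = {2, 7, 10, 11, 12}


Set A = {2, 7, 10, 11, 12}
Candidates: [7, 11, 14, 10, 18]
Check each candidate:
7 ∈ A, 11 ∈ A, 14 ∉ A, 10 ∈ A, 18 ∉ A
Count of candidates in A: 3

3


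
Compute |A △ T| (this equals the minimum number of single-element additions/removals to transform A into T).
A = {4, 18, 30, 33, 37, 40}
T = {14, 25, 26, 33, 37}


Set A = {4, 18, 30, 33, 37, 40}
Set T = {14, 25, 26, 33, 37}
Elements to remove from A (in A, not in T): {4, 18, 30, 40} → 4 removals
Elements to add to A (in T, not in A): {14, 25, 26} → 3 additions
Total edits = 4 + 3 = 7

7


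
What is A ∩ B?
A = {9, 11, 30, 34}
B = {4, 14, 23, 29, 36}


Set A = {9, 11, 30, 34}
Set B = {4, 14, 23, 29, 36}
A ∩ B includes only elements in both sets.
Check each element of A against B:
9 ✗, 11 ✗, 30 ✗, 34 ✗
A ∩ B = {}

{}


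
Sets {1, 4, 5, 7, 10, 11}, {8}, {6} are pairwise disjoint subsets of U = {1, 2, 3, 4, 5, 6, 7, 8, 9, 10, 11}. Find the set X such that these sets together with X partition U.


U = {1, 2, 3, 4, 5, 6, 7, 8, 9, 10, 11}
Shown blocks: {1, 4, 5, 7, 10, 11}, {8}, {6}
A partition's blocks are pairwise disjoint and cover U, so the missing block = U \ (union of shown blocks).
Union of shown blocks: {1, 4, 5, 6, 7, 8, 10, 11}
Missing block = U \ (union) = {2, 3, 9}

{2, 3, 9}


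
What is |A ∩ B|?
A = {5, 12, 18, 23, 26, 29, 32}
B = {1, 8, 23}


Set A = {5, 12, 18, 23, 26, 29, 32}
Set B = {1, 8, 23}
A ∩ B = {23}
|A ∩ B| = 1

1


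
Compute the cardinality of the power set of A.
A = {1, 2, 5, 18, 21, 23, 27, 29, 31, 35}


Set A = {1, 2, 5, 18, 21, 23, 27, 29, 31, 35}
|A| = 10
The power set P(A) contains all subsets of A.
|P(A)| = 2^|A| = 2^10 = 1024

1024


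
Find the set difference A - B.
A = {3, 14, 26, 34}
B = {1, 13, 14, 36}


Set A = {3, 14, 26, 34}
Set B = {1, 13, 14, 36}
A \ B includes elements in A that are not in B.
Check each element of A:
3 (not in B, keep), 14 (in B, remove), 26 (not in B, keep), 34 (not in B, keep)
A \ B = {3, 26, 34}

{3, 26, 34}


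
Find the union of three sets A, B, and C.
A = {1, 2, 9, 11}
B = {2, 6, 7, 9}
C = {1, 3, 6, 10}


Set A = {1, 2, 9, 11}
Set B = {2, 6, 7, 9}
Set C = {1, 3, 6, 10}
First, A ∪ B = {1, 2, 6, 7, 9, 11}
Then, (A ∪ B) ∪ C = {1, 2, 3, 6, 7, 9, 10, 11}

{1, 2, 3, 6, 7, 9, 10, 11}


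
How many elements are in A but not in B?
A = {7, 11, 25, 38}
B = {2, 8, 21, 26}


Set A = {7, 11, 25, 38}
Set B = {2, 8, 21, 26}
A \ B = {7, 11, 25, 38}
|A \ B| = 4

4


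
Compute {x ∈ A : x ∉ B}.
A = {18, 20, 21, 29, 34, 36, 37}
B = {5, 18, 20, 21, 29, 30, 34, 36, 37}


Set A = {18, 20, 21, 29, 34, 36, 37}
Set B = {5, 18, 20, 21, 29, 30, 34, 36, 37}
Check each element of A against B:
18 ∈ B, 20 ∈ B, 21 ∈ B, 29 ∈ B, 34 ∈ B, 36 ∈ B, 37 ∈ B
Elements of A not in B: {}

{}


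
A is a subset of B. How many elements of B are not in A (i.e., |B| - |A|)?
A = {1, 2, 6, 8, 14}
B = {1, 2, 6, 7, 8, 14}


Set A = {1, 2, 6, 8, 14}, |A| = 5
Set B = {1, 2, 6, 7, 8, 14}, |B| = 6
Since A ⊆ B: B \ A = {7}
|B| - |A| = 6 - 5 = 1

1


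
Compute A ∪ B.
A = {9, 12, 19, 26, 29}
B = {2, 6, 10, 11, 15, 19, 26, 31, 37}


Set A = {9, 12, 19, 26, 29}
Set B = {2, 6, 10, 11, 15, 19, 26, 31, 37}
A ∪ B includes all elements in either set.
Elements from A: {9, 12, 19, 26, 29}
Elements from B not already included: {2, 6, 10, 11, 15, 31, 37}
A ∪ B = {2, 6, 9, 10, 11, 12, 15, 19, 26, 29, 31, 37}

{2, 6, 9, 10, 11, 12, 15, 19, 26, 29, 31, 37}


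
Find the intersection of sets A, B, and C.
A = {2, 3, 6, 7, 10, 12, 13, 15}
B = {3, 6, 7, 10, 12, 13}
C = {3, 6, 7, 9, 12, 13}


Set A = {2, 3, 6, 7, 10, 12, 13, 15}
Set B = {3, 6, 7, 10, 12, 13}
Set C = {3, 6, 7, 9, 12, 13}
First, A ∩ B = {3, 6, 7, 10, 12, 13}
Then, (A ∩ B) ∩ C = {3, 6, 7, 12, 13}

{3, 6, 7, 12, 13}


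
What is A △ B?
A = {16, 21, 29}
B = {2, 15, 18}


Set A = {16, 21, 29}
Set B = {2, 15, 18}
A △ B = (A \ B) ∪ (B \ A)
Elements in A but not B: {16, 21, 29}
Elements in B but not A: {2, 15, 18}
A △ B = {2, 15, 16, 18, 21, 29}

{2, 15, 16, 18, 21, 29}


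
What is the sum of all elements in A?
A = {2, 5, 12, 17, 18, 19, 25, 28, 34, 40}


Set A = {2, 5, 12, 17, 18, 19, 25, 28, 34, 40}
Sum = 2 + 5 + 12 + 17 + 18 + 19 + 25 + 28 + 34 + 40 = 200

200


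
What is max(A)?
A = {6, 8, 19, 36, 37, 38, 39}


Set A = {6, 8, 19, 36, 37, 38, 39}
Elements in ascending order: 6, 8, 19, 36, 37, 38, 39
The largest element is 39.

39


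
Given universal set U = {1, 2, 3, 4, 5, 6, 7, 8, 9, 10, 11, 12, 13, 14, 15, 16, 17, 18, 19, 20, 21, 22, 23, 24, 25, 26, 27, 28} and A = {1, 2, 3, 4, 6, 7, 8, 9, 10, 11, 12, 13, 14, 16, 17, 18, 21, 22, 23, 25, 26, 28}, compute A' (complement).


Universal set U = {1, 2, 3, 4, 5, 6, 7, 8, 9, 10, 11, 12, 13, 14, 15, 16, 17, 18, 19, 20, 21, 22, 23, 24, 25, 26, 27, 28}
Set A = {1, 2, 3, 4, 6, 7, 8, 9, 10, 11, 12, 13, 14, 16, 17, 18, 21, 22, 23, 25, 26, 28}
A' = U \ A = elements in U but not in A
Checking each element of U:
1 (in A, exclude), 2 (in A, exclude), 3 (in A, exclude), 4 (in A, exclude), 5 (not in A, include), 6 (in A, exclude), 7 (in A, exclude), 8 (in A, exclude), 9 (in A, exclude), 10 (in A, exclude), 11 (in A, exclude), 12 (in A, exclude), 13 (in A, exclude), 14 (in A, exclude), 15 (not in A, include), 16 (in A, exclude), 17 (in A, exclude), 18 (in A, exclude), 19 (not in A, include), 20 (not in A, include), 21 (in A, exclude), 22 (in A, exclude), 23 (in A, exclude), 24 (not in A, include), 25 (in A, exclude), 26 (in A, exclude), 27 (not in A, include), 28 (in A, exclude)
A' = {5, 15, 19, 20, 24, 27}

{5, 15, 19, 20, 24, 27}


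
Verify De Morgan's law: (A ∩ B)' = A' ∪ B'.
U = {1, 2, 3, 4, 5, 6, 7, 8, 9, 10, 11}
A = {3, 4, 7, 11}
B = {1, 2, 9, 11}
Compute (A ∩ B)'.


U = {1, 2, 3, 4, 5, 6, 7, 8, 9, 10, 11}
A = {3, 4, 7, 11}, B = {1, 2, 9, 11}
A ∩ B = {11}
(A ∩ B)' = U \ (A ∩ B) = {1, 2, 3, 4, 5, 6, 7, 8, 9, 10}
Verification via A' ∪ B': A' = {1, 2, 5, 6, 8, 9, 10}, B' = {3, 4, 5, 6, 7, 8, 10}
A' ∪ B' = {1, 2, 3, 4, 5, 6, 7, 8, 9, 10} ✓

{1, 2, 3, 4, 5, 6, 7, 8, 9, 10}


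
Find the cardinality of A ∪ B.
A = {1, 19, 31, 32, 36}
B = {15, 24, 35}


Set A = {1, 19, 31, 32, 36}, |A| = 5
Set B = {15, 24, 35}, |B| = 3
A ∩ B = {}, |A ∩ B| = 0
|A ∪ B| = |A| + |B| - |A ∩ B| = 5 + 3 - 0 = 8

8


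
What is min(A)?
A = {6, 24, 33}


Set A = {6, 24, 33}
Elements in ascending order: 6, 24, 33
The smallest element is 6.

6


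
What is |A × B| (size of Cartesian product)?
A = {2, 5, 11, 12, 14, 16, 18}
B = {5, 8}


Set A = {2, 5, 11, 12, 14, 16, 18} has 7 elements.
Set B = {5, 8} has 2 elements.
|A × B| = |A| × |B| = 7 × 2 = 14

14


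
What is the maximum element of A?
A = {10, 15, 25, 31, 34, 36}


Set A = {10, 15, 25, 31, 34, 36}
Elements in ascending order: 10, 15, 25, 31, 34, 36
The largest element is 36.

36


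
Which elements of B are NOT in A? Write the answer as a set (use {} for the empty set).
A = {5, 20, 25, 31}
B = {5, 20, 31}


Set A = {5, 20, 25, 31}
Set B = {5, 20, 31}
Check each element of B against A:
5 ∈ A, 20 ∈ A, 31 ∈ A
Elements of B not in A: {}

{}


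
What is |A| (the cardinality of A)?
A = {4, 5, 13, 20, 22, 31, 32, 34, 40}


Set A = {4, 5, 13, 20, 22, 31, 32, 34, 40}
Listing elements: 4, 5, 13, 20, 22, 31, 32, 34, 40
Counting: 9 elements
|A| = 9

9


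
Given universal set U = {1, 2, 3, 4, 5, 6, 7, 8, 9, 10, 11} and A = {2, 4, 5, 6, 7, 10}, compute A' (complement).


Universal set U = {1, 2, 3, 4, 5, 6, 7, 8, 9, 10, 11}
Set A = {2, 4, 5, 6, 7, 10}
A' = U \ A = elements in U but not in A
Checking each element of U:
1 (not in A, include), 2 (in A, exclude), 3 (not in A, include), 4 (in A, exclude), 5 (in A, exclude), 6 (in A, exclude), 7 (in A, exclude), 8 (not in A, include), 9 (not in A, include), 10 (in A, exclude), 11 (not in A, include)
A' = {1, 3, 8, 9, 11}

{1, 3, 8, 9, 11}


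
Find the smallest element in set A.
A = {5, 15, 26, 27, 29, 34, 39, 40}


Set A = {5, 15, 26, 27, 29, 34, 39, 40}
Elements in ascending order: 5, 15, 26, 27, 29, 34, 39, 40
The smallest element is 5.

5


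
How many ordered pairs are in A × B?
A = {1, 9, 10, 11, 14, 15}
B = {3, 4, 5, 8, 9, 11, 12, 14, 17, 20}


Set A = {1, 9, 10, 11, 14, 15} has 6 elements.
Set B = {3, 4, 5, 8, 9, 11, 12, 14, 17, 20} has 10 elements.
|A × B| = |A| × |B| = 6 × 10 = 60

60


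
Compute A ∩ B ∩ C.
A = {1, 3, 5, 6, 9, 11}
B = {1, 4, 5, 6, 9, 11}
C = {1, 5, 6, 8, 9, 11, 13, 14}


Set A = {1, 3, 5, 6, 9, 11}
Set B = {1, 4, 5, 6, 9, 11}
Set C = {1, 5, 6, 8, 9, 11, 13, 14}
First, A ∩ B = {1, 5, 6, 9, 11}
Then, (A ∩ B) ∩ C = {1, 5, 6, 9, 11}

{1, 5, 6, 9, 11}


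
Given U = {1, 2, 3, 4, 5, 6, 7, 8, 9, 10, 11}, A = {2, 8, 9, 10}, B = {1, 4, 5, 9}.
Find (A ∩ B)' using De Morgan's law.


U = {1, 2, 3, 4, 5, 6, 7, 8, 9, 10, 11}
A = {2, 8, 9, 10}, B = {1, 4, 5, 9}
A ∩ B = {9}
(A ∩ B)' = U \ (A ∩ B) = {1, 2, 3, 4, 5, 6, 7, 8, 10, 11}
Verification via A' ∪ B': A' = {1, 3, 4, 5, 6, 7, 11}, B' = {2, 3, 6, 7, 8, 10, 11}
A' ∪ B' = {1, 2, 3, 4, 5, 6, 7, 8, 10, 11} ✓

{1, 2, 3, 4, 5, 6, 7, 8, 10, 11}


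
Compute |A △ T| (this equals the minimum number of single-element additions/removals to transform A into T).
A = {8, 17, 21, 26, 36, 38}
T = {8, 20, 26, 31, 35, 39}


Set A = {8, 17, 21, 26, 36, 38}
Set T = {8, 20, 26, 31, 35, 39}
Elements to remove from A (in A, not in T): {17, 21, 36, 38} → 4 removals
Elements to add to A (in T, not in A): {20, 31, 35, 39} → 4 additions
Total edits = 4 + 4 = 8

8


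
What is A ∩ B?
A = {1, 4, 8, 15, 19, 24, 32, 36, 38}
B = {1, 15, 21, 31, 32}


Set A = {1, 4, 8, 15, 19, 24, 32, 36, 38}
Set B = {1, 15, 21, 31, 32}
A ∩ B includes only elements in both sets.
Check each element of A against B:
1 ✓, 4 ✗, 8 ✗, 15 ✓, 19 ✗, 24 ✗, 32 ✓, 36 ✗, 38 ✗
A ∩ B = {1, 15, 32}

{1, 15, 32}


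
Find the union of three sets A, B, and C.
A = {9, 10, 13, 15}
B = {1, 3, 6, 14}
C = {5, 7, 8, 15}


Set A = {9, 10, 13, 15}
Set B = {1, 3, 6, 14}
Set C = {5, 7, 8, 15}
First, A ∪ B = {1, 3, 6, 9, 10, 13, 14, 15}
Then, (A ∪ B) ∪ C = {1, 3, 5, 6, 7, 8, 9, 10, 13, 14, 15}

{1, 3, 5, 6, 7, 8, 9, 10, 13, 14, 15}


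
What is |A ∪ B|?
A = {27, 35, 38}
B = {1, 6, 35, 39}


Set A = {27, 35, 38}, |A| = 3
Set B = {1, 6, 35, 39}, |B| = 4
A ∩ B = {35}, |A ∩ B| = 1
|A ∪ B| = |A| + |B| - |A ∩ B| = 3 + 4 - 1 = 6

6


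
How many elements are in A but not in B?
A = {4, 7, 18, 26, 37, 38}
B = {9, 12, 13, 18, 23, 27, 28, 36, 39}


Set A = {4, 7, 18, 26, 37, 38}
Set B = {9, 12, 13, 18, 23, 27, 28, 36, 39}
A \ B = {4, 7, 26, 37, 38}
|A \ B| = 5

5


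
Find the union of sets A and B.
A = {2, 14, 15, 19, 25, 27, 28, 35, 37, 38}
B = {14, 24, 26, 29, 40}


Set A = {2, 14, 15, 19, 25, 27, 28, 35, 37, 38}
Set B = {14, 24, 26, 29, 40}
A ∪ B includes all elements in either set.
Elements from A: {2, 14, 15, 19, 25, 27, 28, 35, 37, 38}
Elements from B not already included: {24, 26, 29, 40}
A ∪ B = {2, 14, 15, 19, 24, 25, 26, 27, 28, 29, 35, 37, 38, 40}

{2, 14, 15, 19, 24, 25, 26, 27, 28, 29, 35, 37, 38, 40}


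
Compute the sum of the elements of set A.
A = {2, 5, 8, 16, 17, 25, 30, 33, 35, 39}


Set A = {2, 5, 8, 16, 17, 25, 30, 33, 35, 39}
Sum = 2 + 5 + 8 + 16 + 17 + 25 + 30 + 33 + 35 + 39 = 210

210


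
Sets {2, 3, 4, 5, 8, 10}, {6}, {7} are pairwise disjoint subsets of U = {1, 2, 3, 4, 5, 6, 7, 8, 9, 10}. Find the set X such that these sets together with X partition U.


U = {1, 2, 3, 4, 5, 6, 7, 8, 9, 10}
Shown blocks: {2, 3, 4, 5, 8, 10}, {6}, {7}
A partition's blocks are pairwise disjoint and cover U, so the missing block = U \ (union of shown blocks).
Union of shown blocks: {2, 3, 4, 5, 6, 7, 8, 10}
Missing block = U \ (union) = {1, 9}

{1, 9}


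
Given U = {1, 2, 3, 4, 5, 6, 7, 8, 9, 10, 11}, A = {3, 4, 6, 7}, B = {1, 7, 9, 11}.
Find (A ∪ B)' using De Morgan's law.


U = {1, 2, 3, 4, 5, 6, 7, 8, 9, 10, 11}
A = {3, 4, 6, 7}, B = {1, 7, 9, 11}
A ∪ B = {1, 3, 4, 6, 7, 9, 11}
(A ∪ B)' = U \ (A ∪ B) = {2, 5, 8, 10}
Verification via A' ∩ B': A' = {1, 2, 5, 8, 9, 10, 11}, B' = {2, 3, 4, 5, 6, 8, 10}
A' ∩ B' = {2, 5, 8, 10} ✓

{2, 5, 8, 10}


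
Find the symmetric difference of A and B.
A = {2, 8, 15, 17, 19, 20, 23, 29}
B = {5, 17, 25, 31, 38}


Set A = {2, 8, 15, 17, 19, 20, 23, 29}
Set B = {5, 17, 25, 31, 38}
A △ B = (A \ B) ∪ (B \ A)
Elements in A but not B: {2, 8, 15, 19, 20, 23, 29}
Elements in B but not A: {5, 25, 31, 38}
A △ B = {2, 5, 8, 15, 19, 20, 23, 25, 29, 31, 38}

{2, 5, 8, 15, 19, 20, 23, 25, 29, 31, 38}


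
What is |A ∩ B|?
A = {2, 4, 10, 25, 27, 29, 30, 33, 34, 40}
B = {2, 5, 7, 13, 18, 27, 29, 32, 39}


Set A = {2, 4, 10, 25, 27, 29, 30, 33, 34, 40}
Set B = {2, 5, 7, 13, 18, 27, 29, 32, 39}
A ∩ B = {2, 27, 29}
|A ∩ B| = 3

3


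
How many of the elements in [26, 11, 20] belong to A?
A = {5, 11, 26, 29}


Set A = {5, 11, 26, 29}
Candidates: [26, 11, 20]
Check each candidate:
26 ∈ A, 11 ∈ A, 20 ∉ A
Count of candidates in A: 2

2


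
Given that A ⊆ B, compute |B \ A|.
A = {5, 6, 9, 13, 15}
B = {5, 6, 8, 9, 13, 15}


Set A = {5, 6, 9, 13, 15}, |A| = 5
Set B = {5, 6, 8, 9, 13, 15}, |B| = 6
Since A ⊆ B: B \ A = {8}
|B| - |A| = 6 - 5 = 1

1


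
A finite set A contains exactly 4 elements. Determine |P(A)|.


The set has 4 elements.
The power set contains all possible subsets.
|P(A)| = 2^|A| = 2^4 = 16

16


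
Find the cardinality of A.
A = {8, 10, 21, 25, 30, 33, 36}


Set A = {8, 10, 21, 25, 30, 33, 36}
Listing elements: 8, 10, 21, 25, 30, 33, 36
Counting: 7 elements
|A| = 7

7


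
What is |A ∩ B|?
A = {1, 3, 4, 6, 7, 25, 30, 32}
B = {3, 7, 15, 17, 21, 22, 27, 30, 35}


Set A = {1, 3, 4, 6, 7, 25, 30, 32}
Set B = {3, 7, 15, 17, 21, 22, 27, 30, 35}
A ∩ B = {3, 7, 30}
|A ∩ B| = 3

3


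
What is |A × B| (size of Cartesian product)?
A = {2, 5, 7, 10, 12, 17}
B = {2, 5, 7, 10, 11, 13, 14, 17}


Set A = {2, 5, 7, 10, 12, 17} has 6 elements.
Set B = {2, 5, 7, 10, 11, 13, 14, 17} has 8 elements.
|A × B| = |A| × |B| = 6 × 8 = 48

48


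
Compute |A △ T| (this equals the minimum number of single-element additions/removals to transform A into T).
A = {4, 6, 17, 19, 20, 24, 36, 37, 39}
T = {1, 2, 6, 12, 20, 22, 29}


Set A = {4, 6, 17, 19, 20, 24, 36, 37, 39}
Set T = {1, 2, 6, 12, 20, 22, 29}
Elements to remove from A (in A, not in T): {4, 17, 19, 24, 36, 37, 39} → 7 removals
Elements to add to A (in T, not in A): {1, 2, 12, 22, 29} → 5 additions
Total edits = 7 + 5 = 12

12


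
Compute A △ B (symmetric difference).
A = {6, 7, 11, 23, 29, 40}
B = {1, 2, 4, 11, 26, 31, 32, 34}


Set A = {6, 7, 11, 23, 29, 40}
Set B = {1, 2, 4, 11, 26, 31, 32, 34}
A △ B = (A \ B) ∪ (B \ A)
Elements in A but not B: {6, 7, 23, 29, 40}
Elements in B but not A: {1, 2, 4, 26, 31, 32, 34}
A △ B = {1, 2, 4, 6, 7, 23, 26, 29, 31, 32, 34, 40}

{1, 2, 4, 6, 7, 23, 26, 29, 31, 32, 34, 40}


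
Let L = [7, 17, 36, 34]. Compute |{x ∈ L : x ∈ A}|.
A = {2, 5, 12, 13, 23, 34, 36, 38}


Set A = {2, 5, 12, 13, 23, 34, 36, 38}
Candidates: [7, 17, 36, 34]
Check each candidate:
7 ∉ A, 17 ∉ A, 36 ∈ A, 34 ∈ A
Count of candidates in A: 2

2


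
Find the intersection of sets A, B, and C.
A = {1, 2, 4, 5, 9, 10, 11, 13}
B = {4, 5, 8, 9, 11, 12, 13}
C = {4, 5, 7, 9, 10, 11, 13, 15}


Set A = {1, 2, 4, 5, 9, 10, 11, 13}
Set B = {4, 5, 8, 9, 11, 12, 13}
Set C = {4, 5, 7, 9, 10, 11, 13, 15}
First, A ∩ B = {4, 5, 9, 11, 13}
Then, (A ∩ B) ∩ C = {4, 5, 9, 11, 13}

{4, 5, 9, 11, 13}


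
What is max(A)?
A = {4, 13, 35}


Set A = {4, 13, 35}
Elements in ascending order: 4, 13, 35
The largest element is 35.

35


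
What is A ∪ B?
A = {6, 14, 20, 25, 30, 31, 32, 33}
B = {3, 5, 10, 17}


Set A = {6, 14, 20, 25, 30, 31, 32, 33}
Set B = {3, 5, 10, 17}
A ∪ B includes all elements in either set.
Elements from A: {6, 14, 20, 25, 30, 31, 32, 33}
Elements from B not already included: {3, 5, 10, 17}
A ∪ B = {3, 5, 6, 10, 14, 17, 20, 25, 30, 31, 32, 33}

{3, 5, 6, 10, 14, 17, 20, 25, 30, 31, 32, 33}


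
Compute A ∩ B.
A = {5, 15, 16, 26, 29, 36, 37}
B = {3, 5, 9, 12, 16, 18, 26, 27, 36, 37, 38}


Set A = {5, 15, 16, 26, 29, 36, 37}
Set B = {3, 5, 9, 12, 16, 18, 26, 27, 36, 37, 38}
A ∩ B includes only elements in both sets.
Check each element of A against B:
5 ✓, 15 ✗, 16 ✓, 26 ✓, 29 ✗, 36 ✓, 37 ✓
A ∩ B = {5, 16, 26, 36, 37}

{5, 16, 26, 36, 37}


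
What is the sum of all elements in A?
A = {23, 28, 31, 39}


Set A = {23, 28, 31, 39}
Sum = 23 + 28 + 31 + 39 = 121

121


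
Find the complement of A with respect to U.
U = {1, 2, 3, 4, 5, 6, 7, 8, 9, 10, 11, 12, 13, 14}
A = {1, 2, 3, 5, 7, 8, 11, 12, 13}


Universal set U = {1, 2, 3, 4, 5, 6, 7, 8, 9, 10, 11, 12, 13, 14}
Set A = {1, 2, 3, 5, 7, 8, 11, 12, 13}
A' = U \ A = elements in U but not in A
Checking each element of U:
1 (in A, exclude), 2 (in A, exclude), 3 (in A, exclude), 4 (not in A, include), 5 (in A, exclude), 6 (not in A, include), 7 (in A, exclude), 8 (in A, exclude), 9 (not in A, include), 10 (not in A, include), 11 (in A, exclude), 12 (in A, exclude), 13 (in A, exclude), 14 (not in A, include)
A' = {4, 6, 9, 10, 14}

{4, 6, 9, 10, 14}


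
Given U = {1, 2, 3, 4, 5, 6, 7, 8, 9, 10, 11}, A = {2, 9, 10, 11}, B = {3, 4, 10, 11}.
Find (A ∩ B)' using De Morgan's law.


U = {1, 2, 3, 4, 5, 6, 7, 8, 9, 10, 11}
A = {2, 9, 10, 11}, B = {3, 4, 10, 11}
A ∩ B = {10, 11}
(A ∩ B)' = U \ (A ∩ B) = {1, 2, 3, 4, 5, 6, 7, 8, 9}
Verification via A' ∪ B': A' = {1, 3, 4, 5, 6, 7, 8}, B' = {1, 2, 5, 6, 7, 8, 9}
A' ∪ B' = {1, 2, 3, 4, 5, 6, 7, 8, 9} ✓

{1, 2, 3, 4, 5, 6, 7, 8, 9}


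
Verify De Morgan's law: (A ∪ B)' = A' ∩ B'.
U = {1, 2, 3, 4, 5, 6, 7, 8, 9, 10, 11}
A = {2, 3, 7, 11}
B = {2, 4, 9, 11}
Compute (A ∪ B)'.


U = {1, 2, 3, 4, 5, 6, 7, 8, 9, 10, 11}
A = {2, 3, 7, 11}, B = {2, 4, 9, 11}
A ∪ B = {2, 3, 4, 7, 9, 11}
(A ∪ B)' = U \ (A ∪ B) = {1, 5, 6, 8, 10}
Verification via A' ∩ B': A' = {1, 4, 5, 6, 8, 9, 10}, B' = {1, 3, 5, 6, 7, 8, 10}
A' ∩ B' = {1, 5, 6, 8, 10} ✓

{1, 5, 6, 8, 10}


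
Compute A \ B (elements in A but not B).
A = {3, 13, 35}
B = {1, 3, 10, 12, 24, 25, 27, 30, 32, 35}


Set A = {3, 13, 35}
Set B = {1, 3, 10, 12, 24, 25, 27, 30, 32, 35}
A \ B includes elements in A that are not in B.
Check each element of A:
3 (in B, remove), 13 (not in B, keep), 35 (in B, remove)
A \ B = {13}

{13}


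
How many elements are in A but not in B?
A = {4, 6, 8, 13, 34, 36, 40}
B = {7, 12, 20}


Set A = {4, 6, 8, 13, 34, 36, 40}
Set B = {7, 12, 20}
A \ B = {4, 6, 8, 13, 34, 36, 40}
|A \ B| = 7

7


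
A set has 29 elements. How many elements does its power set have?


The set has 29 elements.
The power set contains all possible subsets.
|P(A)| = 2^|A| = 2^29 = 536870912

536870912


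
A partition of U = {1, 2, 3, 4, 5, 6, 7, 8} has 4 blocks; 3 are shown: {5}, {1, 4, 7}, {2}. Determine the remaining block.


U = {1, 2, 3, 4, 5, 6, 7, 8}
Shown blocks: {5}, {1, 4, 7}, {2}
A partition's blocks are pairwise disjoint and cover U, so the missing block = U \ (union of shown blocks).
Union of shown blocks: {1, 2, 4, 5, 7}
Missing block = U \ (union) = {3, 6, 8}

{3, 6, 8}


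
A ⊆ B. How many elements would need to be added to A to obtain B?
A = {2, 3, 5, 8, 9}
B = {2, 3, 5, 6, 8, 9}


Set A = {2, 3, 5, 8, 9}, |A| = 5
Set B = {2, 3, 5, 6, 8, 9}, |B| = 6
Since A ⊆ B: B \ A = {6}
|B| - |A| = 6 - 5 = 1

1


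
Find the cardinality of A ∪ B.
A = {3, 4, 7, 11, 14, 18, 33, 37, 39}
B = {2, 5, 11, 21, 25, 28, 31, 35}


Set A = {3, 4, 7, 11, 14, 18, 33, 37, 39}, |A| = 9
Set B = {2, 5, 11, 21, 25, 28, 31, 35}, |B| = 8
A ∩ B = {11}, |A ∩ B| = 1
|A ∪ B| = |A| + |B| - |A ∩ B| = 9 + 8 - 1 = 16

16


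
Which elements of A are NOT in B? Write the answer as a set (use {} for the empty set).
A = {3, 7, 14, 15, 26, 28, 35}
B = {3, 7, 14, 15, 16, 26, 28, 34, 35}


Set A = {3, 7, 14, 15, 26, 28, 35}
Set B = {3, 7, 14, 15, 16, 26, 28, 34, 35}
Check each element of A against B:
3 ∈ B, 7 ∈ B, 14 ∈ B, 15 ∈ B, 26 ∈ B, 28 ∈ B, 35 ∈ B
Elements of A not in B: {}

{}


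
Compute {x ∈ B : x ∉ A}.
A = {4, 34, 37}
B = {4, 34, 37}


Set A = {4, 34, 37}
Set B = {4, 34, 37}
Check each element of B against A:
4 ∈ A, 34 ∈ A, 37 ∈ A
Elements of B not in A: {}

{}


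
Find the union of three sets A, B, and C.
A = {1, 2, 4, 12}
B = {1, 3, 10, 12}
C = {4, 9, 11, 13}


Set A = {1, 2, 4, 12}
Set B = {1, 3, 10, 12}
Set C = {4, 9, 11, 13}
First, A ∪ B = {1, 2, 3, 4, 10, 12}
Then, (A ∪ B) ∪ C = {1, 2, 3, 4, 9, 10, 11, 12, 13}

{1, 2, 3, 4, 9, 10, 11, 12, 13}


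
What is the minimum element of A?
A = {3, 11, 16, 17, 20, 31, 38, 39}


Set A = {3, 11, 16, 17, 20, 31, 38, 39}
Elements in ascending order: 3, 11, 16, 17, 20, 31, 38, 39
The smallest element is 3.

3


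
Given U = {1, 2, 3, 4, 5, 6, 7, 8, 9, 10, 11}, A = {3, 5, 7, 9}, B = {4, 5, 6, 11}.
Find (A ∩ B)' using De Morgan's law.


U = {1, 2, 3, 4, 5, 6, 7, 8, 9, 10, 11}
A = {3, 5, 7, 9}, B = {4, 5, 6, 11}
A ∩ B = {5}
(A ∩ B)' = U \ (A ∩ B) = {1, 2, 3, 4, 6, 7, 8, 9, 10, 11}
Verification via A' ∪ B': A' = {1, 2, 4, 6, 8, 10, 11}, B' = {1, 2, 3, 7, 8, 9, 10}
A' ∪ B' = {1, 2, 3, 4, 6, 7, 8, 9, 10, 11} ✓

{1, 2, 3, 4, 6, 7, 8, 9, 10, 11}


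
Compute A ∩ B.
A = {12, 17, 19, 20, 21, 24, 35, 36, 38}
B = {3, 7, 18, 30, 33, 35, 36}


Set A = {12, 17, 19, 20, 21, 24, 35, 36, 38}
Set B = {3, 7, 18, 30, 33, 35, 36}
A ∩ B includes only elements in both sets.
Check each element of A against B:
12 ✗, 17 ✗, 19 ✗, 20 ✗, 21 ✗, 24 ✗, 35 ✓, 36 ✓, 38 ✗
A ∩ B = {35, 36}

{35, 36}


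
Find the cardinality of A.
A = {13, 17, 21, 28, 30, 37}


Set A = {13, 17, 21, 28, 30, 37}
Listing elements: 13, 17, 21, 28, 30, 37
Counting: 6 elements
|A| = 6

6


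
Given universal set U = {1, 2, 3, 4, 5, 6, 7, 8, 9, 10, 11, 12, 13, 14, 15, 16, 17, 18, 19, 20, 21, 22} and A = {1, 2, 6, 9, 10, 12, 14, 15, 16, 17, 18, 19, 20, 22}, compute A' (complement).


Universal set U = {1, 2, 3, 4, 5, 6, 7, 8, 9, 10, 11, 12, 13, 14, 15, 16, 17, 18, 19, 20, 21, 22}
Set A = {1, 2, 6, 9, 10, 12, 14, 15, 16, 17, 18, 19, 20, 22}
A' = U \ A = elements in U but not in A
Checking each element of U:
1 (in A, exclude), 2 (in A, exclude), 3 (not in A, include), 4 (not in A, include), 5 (not in A, include), 6 (in A, exclude), 7 (not in A, include), 8 (not in A, include), 9 (in A, exclude), 10 (in A, exclude), 11 (not in A, include), 12 (in A, exclude), 13 (not in A, include), 14 (in A, exclude), 15 (in A, exclude), 16 (in A, exclude), 17 (in A, exclude), 18 (in A, exclude), 19 (in A, exclude), 20 (in A, exclude), 21 (not in A, include), 22 (in A, exclude)
A' = {3, 4, 5, 7, 8, 11, 13, 21}

{3, 4, 5, 7, 8, 11, 13, 21}


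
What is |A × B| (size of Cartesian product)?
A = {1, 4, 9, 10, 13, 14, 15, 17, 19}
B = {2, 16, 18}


Set A = {1, 4, 9, 10, 13, 14, 15, 17, 19} has 9 elements.
Set B = {2, 16, 18} has 3 elements.
|A × B| = |A| × |B| = 9 × 3 = 27

27


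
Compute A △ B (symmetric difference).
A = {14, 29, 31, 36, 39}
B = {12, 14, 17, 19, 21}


Set A = {14, 29, 31, 36, 39}
Set B = {12, 14, 17, 19, 21}
A △ B = (A \ B) ∪ (B \ A)
Elements in A but not B: {29, 31, 36, 39}
Elements in B but not A: {12, 17, 19, 21}
A △ B = {12, 17, 19, 21, 29, 31, 36, 39}

{12, 17, 19, 21, 29, 31, 36, 39}


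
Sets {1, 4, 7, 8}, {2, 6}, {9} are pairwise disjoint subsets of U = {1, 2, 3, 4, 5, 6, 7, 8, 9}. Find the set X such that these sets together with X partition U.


U = {1, 2, 3, 4, 5, 6, 7, 8, 9}
Shown blocks: {1, 4, 7, 8}, {2, 6}, {9}
A partition's blocks are pairwise disjoint and cover U, so the missing block = U \ (union of shown blocks).
Union of shown blocks: {1, 2, 4, 6, 7, 8, 9}
Missing block = U \ (union) = {3, 5}

{3, 5}


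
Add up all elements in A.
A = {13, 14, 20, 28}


Set A = {13, 14, 20, 28}
Sum = 13 + 14 + 20 + 28 = 75

75


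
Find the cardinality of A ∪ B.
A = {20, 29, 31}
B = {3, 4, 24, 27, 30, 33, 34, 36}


Set A = {20, 29, 31}, |A| = 3
Set B = {3, 4, 24, 27, 30, 33, 34, 36}, |B| = 8
A ∩ B = {}, |A ∩ B| = 0
|A ∪ B| = |A| + |B| - |A ∩ B| = 3 + 8 - 0 = 11

11


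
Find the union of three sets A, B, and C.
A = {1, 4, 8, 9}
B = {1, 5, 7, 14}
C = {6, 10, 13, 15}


Set A = {1, 4, 8, 9}
Set B = {1, 5, 7, 14}
Set C = {6, 10, 13, 15}
First, A ∪ B = {1, 4, 5, 7, 8, 9, 14}
Then, (A ∪ B) ∪ C = {1, 4, 5, 6, 7, 8, 9, 10, 13, 14, 15}

{1, 4, 5, 6, 7, 8, 9, 10, 13, 14, 15}


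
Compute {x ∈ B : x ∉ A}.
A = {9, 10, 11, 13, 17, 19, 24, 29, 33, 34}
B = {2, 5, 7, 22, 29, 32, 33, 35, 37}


Set A = {9, 10, 11, 13, 17, 19, 24, 29, 33, 34}
Set B = {2, 5, 7, 22, 29, 32, 33, 35, 37}
Check each element of B against A:
2 ∉ A (include), 5 ∉ A (include), 7 ∉ A (include), 22 ∉ A (include), 29 ∈ A, 32 ∉ A (include), 33 ∈ A, 35 ∉ A (include), 37 ∉ A (include)
Elements of B not in A: {2, 5, 7, 22, 32, 35, 37}

{2, 5, 7, 22, 32, 35, 37}


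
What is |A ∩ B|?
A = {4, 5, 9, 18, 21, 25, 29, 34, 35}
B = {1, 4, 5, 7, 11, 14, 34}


Set A = {4, 5, 9, 18, 21, 25, 29, 34, 35}
Set B = {1, 4, 5, 7, 11, 14, 34}
A ∩ B = {4, 5, 34}
|A ∩ B| = 3

3


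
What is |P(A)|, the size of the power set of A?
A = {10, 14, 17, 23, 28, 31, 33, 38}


Set A = {10, 14, 17, 23, 28, 31, 33, 38}
|A| = 8
The power set P(A) contains all subsets of A.
|P(A)| = 2^|A| = 2^8 = 256

256


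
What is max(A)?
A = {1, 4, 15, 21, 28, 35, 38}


Set A = {1, 4, 15, 21, 28, 35, 38}
Elements in ascending order: 1, 4, 15, 21, 28, 35, 38
The largest element is 38.

38


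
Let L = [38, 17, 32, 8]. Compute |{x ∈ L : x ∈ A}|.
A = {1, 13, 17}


Set A = {1, 13, 17}
Candidates: [38, 17, 32, 8]
Check each candidate:
38 ∉ A, 17 ∈ A, 32 ∉ A, 8 ∉ A
Count of candidates in A: 1

1


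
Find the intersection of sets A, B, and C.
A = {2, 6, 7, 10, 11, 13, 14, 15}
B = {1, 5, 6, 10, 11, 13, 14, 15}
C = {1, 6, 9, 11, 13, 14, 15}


Set A = {2, 6, 7, 10, 11, 13, 14, 15}
Set B = {1, 5, 6, 10, 11, 13, 14, 15}
Set C = {1, 6, 9, 11, 13, 14, 15}
First, A ∩ B = {6, 10, 11, 13, 14, 15}
Then, (A ∩ B) ∩ C = {6, 11, 13, 14, 15}

{6, 11, 13, 14, 15}


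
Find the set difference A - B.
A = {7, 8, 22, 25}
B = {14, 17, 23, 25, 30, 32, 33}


Set A = {7, 8, 22, 25}
Set B = {14, 17, 23, 25, 30, 32, 33}
A \ B includes elements in A that are not in B.
Check each element of A:
7 (not in B, keep), 8 (not in B, keep), 22 (not in B, keep), 25 (in B, remove)
A \ B = {7, 8, 22}

{7, 8, 22}


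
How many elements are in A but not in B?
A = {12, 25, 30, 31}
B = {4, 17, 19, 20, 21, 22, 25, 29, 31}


Set A = {12, 25, 30, 31}
Set B = {4, 17, 19, 20, 21, 22, 25, 29, 31}
A \ B = {12, 30}
|A \ B| = 2

2


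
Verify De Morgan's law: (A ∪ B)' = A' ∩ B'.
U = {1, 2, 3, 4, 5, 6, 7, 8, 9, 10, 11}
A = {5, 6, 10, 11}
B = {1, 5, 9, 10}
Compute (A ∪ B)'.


U = {1, 2, 3, 4, 5, 6, 7, 8, 9, 10, 11}
A = {5, 6, 10, 11}, B = {1, 5, 9, 10}
A ∪ B = {1, 5, 6, 9, 10, 11}
(A ∪ B)' = U \ (A ∪ B) = {2, 3, 4, 7, 8}
Verification via A' ∩ B': A' = {1, 2, 3, 4, 7, 8, 9}, B' = {2, 3, 4, 6, 7, 8, 11}
A' ∩ B' = {2, 3, 4, 7, 8} ✓

{2, 3, 4, 7, 8}


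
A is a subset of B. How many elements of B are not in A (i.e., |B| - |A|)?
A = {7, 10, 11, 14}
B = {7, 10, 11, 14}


Set A = {7, 10, 11, 14}, |A| = 4
Set B = {7, 10, 11, 14}, |B| = 4
Since A ⊆ B: B \ A = {}
|B| - |A| = 4 - 4 = 0

0


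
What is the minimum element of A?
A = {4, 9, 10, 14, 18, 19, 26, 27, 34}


Set A = {4, 9, 10, 14, 18, 19, 26, 27, 34}
Elements in ascending order: 4, 9, 10, 14, 18, 19, 26, 27, 34
The smallest element is 4.

4


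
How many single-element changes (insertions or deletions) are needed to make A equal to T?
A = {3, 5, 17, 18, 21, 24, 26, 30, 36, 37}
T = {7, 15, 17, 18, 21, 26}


Set A = {3, 5, 17, 18, 21, 24, 26, 30, 36, 37}
Set T = {7, 15, 17, 18, 21, 26}
Elements to remove from A (in A, not in T): {3, 5, 24, 30, 36, 37} → 6 removals
Elements to add to A (in T, not in A): {7, 15} → 2 additions
Total edits = 6 + 2 = 8

8


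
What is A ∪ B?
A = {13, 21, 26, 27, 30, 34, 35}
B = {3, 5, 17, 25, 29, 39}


Set A = {13, 21, 26, 27, 30, 34, 35}
Set B = {3, 5, 17, 25, 29, 39}
A ∪ B includes all elements in either set.
Elements from A: {13, 21, 26, 27, 30, 34, 35}
Elements from B not already included: {3, 5, 17, 25, 29, 39}
A ∪ B = {3, 5, 13, 17, 21, 25, 26, 27, 29, 30, 34, 35, 39}

{3, 5, 13, 17, 21, 25, 26, 27, 29, 30, 34, 35, 39}


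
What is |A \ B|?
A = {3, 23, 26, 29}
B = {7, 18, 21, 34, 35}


Set A = {3, 23, 26, 29}
Set B = {7, 18, 21, 34, 35}
A \ B = {3, 23, 26, 29}
|A \ B| = 4

4


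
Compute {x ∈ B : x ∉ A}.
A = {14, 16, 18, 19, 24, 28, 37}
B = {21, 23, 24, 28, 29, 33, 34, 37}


Set A = {14, 16, 18, 19, 24, 28, 37}
Set B = {21, 23, 24, 28, 29, 33, 34, 37}
Check each element of B against A:
21 ∉ A (include), 23 ∉ A (include), 24 ∈ A, 28 ∈ A, 29 ∉ A (include), 33 ∉ A (include), 34 ∉ A (include), 37 ∈ A
Elements of B not in A: {21, 23, 29, 33, 34}

{21, 23, 29, 33, 34}


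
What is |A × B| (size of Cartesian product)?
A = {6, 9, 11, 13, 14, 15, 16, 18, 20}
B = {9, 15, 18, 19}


Set A = {6, 9, 11, 13, 14, 15, 16, 18, 20} has 9 elements.
Set B = {9, 15, 18, 19} has 4 elements.
|A × B| = |A| × |B| = 9 × 4 = 36

36


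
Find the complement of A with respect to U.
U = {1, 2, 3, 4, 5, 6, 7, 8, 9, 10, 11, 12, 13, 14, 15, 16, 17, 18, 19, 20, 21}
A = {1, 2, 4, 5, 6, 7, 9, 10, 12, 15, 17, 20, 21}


Universal set U = {1, 2, 3, 4, 5, 6, 7, 8, 9, 10, 11, 12, 13, 14, 15, 16, 17, 18, 19, 20, 21}
Set A = {1, 2, 4, 5, 6, 7, 9, 10, 12, 15, 17, 20, 21}
A' = U \ A = elements in U but not in A
Checking each element of U:
1 (in A, exclude), 2 (in A, exclude), 3 (not in A, include), 4 (in A, exclude), 5 (in A, exclude), 6 (in A, exclude), 7 (in A, exclude), 8 (not in A, include), 9 (in A, exclude), 10 (in A, exclude), 11 (not in A, include), 12 (in A, exclude), 13 (not in A, include), 14 (not in A, include), 15 (in A, exclude), 16 (not in A, include), 17 (in A, exclude), 18 (not in A, include), 19 (not in A, include), 20 (in A, exclude), 21 (in A, exclude)
A' = {3, 8, 11, 13, 14, 16, 18, 19}

{3, 8, 11, 13, 14, 16, 18, 19}


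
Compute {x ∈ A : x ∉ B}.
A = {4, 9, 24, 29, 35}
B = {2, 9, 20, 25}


Set A = {4, 9, 24, 29, 35}
Set B = {2, 9, 20, 25}
Check each element of A against B:
4 ∉ B (include), 9 ∈ B, 24 ∉ B (include), 29 ∉ B (include), 35 ∉ B (include)
Elements of A not in B: {4, 24, 29, 35}

{4, 24, 29, 35}


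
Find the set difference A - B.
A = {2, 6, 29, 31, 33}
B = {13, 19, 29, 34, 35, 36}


Set A = {2, 6, 29, 31, 33}
Set B = {13, 19, 29, 34, 35, 36}
A \ B includes elements in A that are not in B.
Check each element of A:
2 (not in B, keep), 6 (not in B, keep), 29 (in B, remove), 31 (not in B, keep), 33 (not in B, keep)
A \ B = {2, 6, 31, 33}

{2, 6, 31, 33}


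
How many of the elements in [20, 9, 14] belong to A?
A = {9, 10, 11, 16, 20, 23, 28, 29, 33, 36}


Set A = {9, 10, 11, 16, 20, 23, 28, 29, 33, 36}
Candidates: [20, 9, 14]
Check each candidate:
20 ∈ A, 9 ∈ A, 14 ∉ A
Count of candidates in A: 2

2


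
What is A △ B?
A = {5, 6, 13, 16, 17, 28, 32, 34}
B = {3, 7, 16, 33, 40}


Set A = {5, 6, 13, 16, 17, 28, 32, 34}
Set B = {3, 7, 16, 33, 40}
A △ B = (A \ B) ∪ (B \ A)
Elements in A but not B: {5, 6, 13, 17, 28, 32, 34}
Elements in B but not A: {3, 7, 33, 40}
A △ B = {3, 5, 6, 7, 13, 17, 28, 32, 33, 34, 40}

{3, 5, 6, 7, 13, 17, 28, 32, 33, 34, 40}


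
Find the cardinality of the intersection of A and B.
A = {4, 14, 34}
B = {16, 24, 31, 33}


Set A = {4, 14, 34}
Set B = {16, 24, 31, 33}
A ∩ B = {}
|A ∩ B| = 0

0
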